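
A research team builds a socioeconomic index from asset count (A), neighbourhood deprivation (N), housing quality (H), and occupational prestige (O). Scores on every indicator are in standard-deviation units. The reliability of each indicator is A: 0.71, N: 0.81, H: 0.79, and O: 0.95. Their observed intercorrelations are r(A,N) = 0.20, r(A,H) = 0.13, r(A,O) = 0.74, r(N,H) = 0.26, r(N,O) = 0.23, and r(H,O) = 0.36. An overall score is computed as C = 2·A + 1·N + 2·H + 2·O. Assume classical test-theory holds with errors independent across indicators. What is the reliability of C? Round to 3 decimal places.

Var(C) = 2² + 1 + 2² + 2² + 2·[2·0.20 + 4·0.13 + 4·0.74 + 2·0.26 + 2·0.23 + 4·0.36] = 13 + 12.6 = 25.6.
Because errors are independent across components, Cov(Tᵢ,Tⱼ) = Cov(Xᵢ,Xⱼ); the off-diagonal part of the true-score variance is the same as above.
True-score variance = [2²·0.71 + 0.81 + 2²·0.79 + 2²·0.95] + 12.6 = 10.61 + 12.6 = 23.21.
Reliability = 23.21 / 25.6 = 0.907.

0.907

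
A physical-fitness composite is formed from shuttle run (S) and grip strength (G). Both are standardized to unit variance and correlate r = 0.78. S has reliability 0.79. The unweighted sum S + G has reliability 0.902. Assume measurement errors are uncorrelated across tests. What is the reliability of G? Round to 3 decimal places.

0.861

Var(S+G) = 2 + 2·0.78 = 3.560.
True-score variance = ρ_S + ρ_G + 2·0.78, so 0.902 = (0.79 + ρ_G + 1.56) / 3.560.
ρ_G = 0.902·3.560 − 0.79 − 1.56 = 0.861.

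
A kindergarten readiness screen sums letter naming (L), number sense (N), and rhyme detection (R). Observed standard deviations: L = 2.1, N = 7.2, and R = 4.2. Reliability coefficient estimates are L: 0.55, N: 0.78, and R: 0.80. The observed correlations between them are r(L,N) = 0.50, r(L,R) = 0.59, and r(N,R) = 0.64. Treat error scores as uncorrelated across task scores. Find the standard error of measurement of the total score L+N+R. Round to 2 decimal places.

4.11

Var(total) = 73.89 + 64.2348 = 138.125.
True-score variance = 56.9727 + 64.2348 = 121.208, so reliability = 0.8775.
Error variance = 138.125 − 121.208 = 16.9173; SEM = √16.9173 = 4.11.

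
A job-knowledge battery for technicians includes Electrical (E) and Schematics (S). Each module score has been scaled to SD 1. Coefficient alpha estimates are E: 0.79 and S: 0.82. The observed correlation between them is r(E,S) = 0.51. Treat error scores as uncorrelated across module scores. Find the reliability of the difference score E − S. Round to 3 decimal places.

0.602

Var(E−S) = 1 + 1 − 2·0.51 = 2 − 1.02 = 0.98.
With uncorrelated errors the cross-covariances are all true-score covariance, so they carry over unchanged; only the diagonal terms shrink to ρᵢσᵢ².
True-score variance = [0.79 + 0.82] − 1.02 = 1.61 − 1.02 = 0.59.
Reliability = 0.59 / 0.98 = 0.602.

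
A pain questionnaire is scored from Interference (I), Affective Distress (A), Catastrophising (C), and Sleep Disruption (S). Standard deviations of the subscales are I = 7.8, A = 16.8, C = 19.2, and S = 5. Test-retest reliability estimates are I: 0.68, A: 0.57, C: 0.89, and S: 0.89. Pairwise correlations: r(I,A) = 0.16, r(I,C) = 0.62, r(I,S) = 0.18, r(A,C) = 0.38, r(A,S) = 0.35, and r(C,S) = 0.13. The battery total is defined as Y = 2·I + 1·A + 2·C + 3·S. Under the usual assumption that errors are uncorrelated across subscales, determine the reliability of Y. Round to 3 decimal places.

0.902

Var(Y) = 2²·7.8² + 16.8² + 2²·19.2² + 3²·5² + 2·[2·7.8·16.8·0.16 + 4·7.8·19.2·0.62 + 6·7.8·5·0.18 + 2·16.8·19.2·0.38 + 3·16.8·5·0.35 + 6·19.2·5·0.13] = 2225.16 + 1727.37 = 3952.53.
Under uncorrelated errors the observed covariances equal the true-score covariances, so only the own-variance terms attenuate.
True-score variance = [2²·7.8²·0.68 + 16.8²·0.57 + 2²·19.2²·0.89 + 3²·5²·0.89] + 1727.37 = 1838.97 + 1727.37 = 3566.34.
Reliability = 3566.34 / 3952.53 = 0.902.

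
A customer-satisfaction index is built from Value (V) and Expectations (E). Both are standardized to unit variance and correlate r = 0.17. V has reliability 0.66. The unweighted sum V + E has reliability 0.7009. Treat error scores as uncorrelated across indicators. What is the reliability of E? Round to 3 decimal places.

Var(V+E) = 2 + 2·0.17 = 2.340.
True-score variance = ρ_V + ρ_E + 2·0.17, so 0.7009 = (0.66 + ρ_E + 0.34) / 2.340.
ρ_E = 0.7009·2.340 − 0.66 − 0.34 = 0.640.

0.640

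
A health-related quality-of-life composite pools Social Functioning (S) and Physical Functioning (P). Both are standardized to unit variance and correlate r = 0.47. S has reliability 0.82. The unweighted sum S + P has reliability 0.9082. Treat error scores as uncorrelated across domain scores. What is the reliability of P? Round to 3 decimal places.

0.910

Var(S+P) = 2 + 2·0.47 = 2.940.
True-score variance = ρ_S + ρ_P + 2·0.47, so 0.9082 = (0.82 + ρ_P + 0.94) / 2.940.
ρ_P = 0.9082·2.940 − 0.82 − 0.94 = 0.910.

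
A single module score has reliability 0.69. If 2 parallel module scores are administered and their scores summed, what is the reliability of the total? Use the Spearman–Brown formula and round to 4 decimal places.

0.8166

ρ_k = kρ / (1 + (k−1)ρ) = 2·0.69 / (1 + 1·0.69) = 1.380 / 1.690 = 0.8166.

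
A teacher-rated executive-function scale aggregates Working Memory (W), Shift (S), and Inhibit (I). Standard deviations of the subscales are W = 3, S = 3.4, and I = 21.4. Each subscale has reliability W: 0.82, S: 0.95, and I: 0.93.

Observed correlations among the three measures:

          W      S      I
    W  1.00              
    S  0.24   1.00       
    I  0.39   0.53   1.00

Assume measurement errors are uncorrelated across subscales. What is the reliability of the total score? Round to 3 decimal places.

0.944

Var(W+S+I) = 3² + 3.4² + 21.4² + 2·[3·3.4·0.24 + 3·21.4·0.39 + 3.4·21.4·0.53] = 478.52 + 132.098 = 610.618.
Because errors are independent across components, Cov(Tᵢ,Tⱼ) = Cov(Xᵢ,Xⱼ); the off-diagonal part of the true-score variance is the same as above.
True-score variance = [3²·0.82 + 3.4²·0.95 + 21.4²·0.93] + 132.098 = 444.265 + 132.098 = 576.362.
Reliability = 576.362 / 610.618 = 0.944.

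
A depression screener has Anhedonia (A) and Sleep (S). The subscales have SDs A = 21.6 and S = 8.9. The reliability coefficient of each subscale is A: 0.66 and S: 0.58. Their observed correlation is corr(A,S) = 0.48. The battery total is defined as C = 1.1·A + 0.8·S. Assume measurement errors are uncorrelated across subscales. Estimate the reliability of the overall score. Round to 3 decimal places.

0.726

Var(C) = 1.1²·21.6² + 0.8²·8.9² + 2·[0.88·21.6·8.9·0.48] = 615.232 + 162.404 = 777.636.
Under uncorrelated errors the observed covariances equal the true-score covariances, so only the own-variance terms attenuate.
True-score variance = [1.1²·21.6²·0.66 + 0.8²·8.9²·0.58] + 162.404 = 401.998 + 162.404 = 564.402.
Reliability = 564.402 / 777.636 = 0.726.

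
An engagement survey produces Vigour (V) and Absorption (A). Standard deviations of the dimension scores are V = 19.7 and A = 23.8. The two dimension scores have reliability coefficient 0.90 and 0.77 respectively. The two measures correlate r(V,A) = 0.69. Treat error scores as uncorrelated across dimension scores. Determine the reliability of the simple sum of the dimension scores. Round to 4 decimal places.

0.8944

Var(V+A) = 19.7² + 23.8² + 2·[19.7·23.8·0.69] = 954.53 + 647.027 = 1601.56.
Under uncorrelated errors the observed covariances equal the true-score covariances, so only the own-variance terms attenuate.
True-score variance = [19.7²·0.90 + 23.8²·0.77] + 647.027 = 785.44 + 647.027 = 1432.47.
Reliability = 1432.47 / 1601.56 = 0.8944.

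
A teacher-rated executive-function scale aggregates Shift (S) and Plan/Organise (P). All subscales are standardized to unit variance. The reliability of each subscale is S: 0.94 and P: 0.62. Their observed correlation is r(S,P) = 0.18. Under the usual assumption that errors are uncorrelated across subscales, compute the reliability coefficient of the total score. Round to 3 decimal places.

Var(S+P) = 2 + 2·[0.18] = 2 + 0.36 = 2.36.
Under uncorrelated errors the observed covariances equal the true-score covariances, so only the own-variance terms attenuate.
True-score variance = [0.94 + 0.62] + 0.36 = 1.56 + 0.36 = 1.92.
Reliability = 1.92 / 2.36 = 0.814.

0.814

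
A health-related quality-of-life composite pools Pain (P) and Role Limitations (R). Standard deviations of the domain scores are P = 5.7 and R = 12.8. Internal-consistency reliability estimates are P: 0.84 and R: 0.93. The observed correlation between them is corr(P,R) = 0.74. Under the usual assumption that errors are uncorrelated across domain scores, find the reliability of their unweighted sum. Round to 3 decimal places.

0.945

Var(P+R) = 5.7² + 12.8² + 2·[5.7·12.8·0.74] = 196.33 + 107.981 = 304.311.
With uncorrelated errors the cross-covariances are all true-score covariance, so they carry over unchanged; only the diagonal terms shrink to ρᵢσᵢ².
True-score variance = [5.7²·0.84 + 12.8²·0.93] + 107.981 = 179.663 + 107.981 = 287.644.
Reliability = 287.644 / 304.311 = 0.945.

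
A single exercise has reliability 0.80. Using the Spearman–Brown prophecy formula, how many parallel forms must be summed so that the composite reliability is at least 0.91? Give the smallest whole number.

k ≥ ρ*(1−ρ₁)/(ρ₁(1−ρ*)) = 0.91·0.20 / (0.80·0.09) = 2.528.
Smallest integer k = 3.

3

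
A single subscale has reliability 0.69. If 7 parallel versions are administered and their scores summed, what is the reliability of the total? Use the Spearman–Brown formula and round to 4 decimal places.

ρ_k = kρ / (1 + (k−1)ρ) = 7·0.69 / (1 + 6·0.69) = 4.830 / 5.140 = 0.9397.

0.9397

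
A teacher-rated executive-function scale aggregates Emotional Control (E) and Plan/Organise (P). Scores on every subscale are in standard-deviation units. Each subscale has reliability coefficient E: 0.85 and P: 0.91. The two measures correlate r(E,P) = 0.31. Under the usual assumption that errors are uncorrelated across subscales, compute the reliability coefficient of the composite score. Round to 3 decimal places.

Var(E+P) = 2 + 2·[0.31] = 2 + 0.62 = 2.62.
Because errors are independent across components, Cov(Tᵢ,Tⱼ) = Cov(Xᵢ,Xⱼ); the off-diagonal part of the true-score variance is the same as above.
True-score variance = [0.85 + 0.91] + 0.62 = 1.76 + 0.62 = 2.38.
Reliability = 2.38 / 2.62 = 0.908.

0.908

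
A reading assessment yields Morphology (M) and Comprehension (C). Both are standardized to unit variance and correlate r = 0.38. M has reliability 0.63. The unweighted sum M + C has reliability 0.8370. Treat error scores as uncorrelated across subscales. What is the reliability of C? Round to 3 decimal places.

Var(M+C) = 2 + 2·0.38 = 2.760.
True-score variance = ρ_M + ρ_C + 2·0.38, so 0.8370 = (0.63 + ρ_C + 0.76) / 2.760.
ρ_C = 0.8370·2.760 − 0.63 − 0.76 = 0.920.

0.920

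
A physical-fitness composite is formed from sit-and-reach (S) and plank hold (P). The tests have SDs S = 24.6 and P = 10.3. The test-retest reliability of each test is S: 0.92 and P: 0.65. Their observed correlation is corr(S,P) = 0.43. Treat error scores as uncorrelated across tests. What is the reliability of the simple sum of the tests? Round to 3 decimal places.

Var(S+P) = 24.6² + 10.3² + 2·[24.6·10.3·0.43] = 711.25 + 217.907 = 929.157.
Because errors are independent across components, Cov(Tᵢ,Tⱼ) = Cov(Xᵢ,Xⱼ); the off-diagonal part of the true-score variance is the same as above.
True-score variance = [24.6²·0.92 + 10.3²·0.65] + 217.907 = 625.706 + 217.907 = 843.613.
Reliability = 843.613 / 929.157 = 0.908.

0.908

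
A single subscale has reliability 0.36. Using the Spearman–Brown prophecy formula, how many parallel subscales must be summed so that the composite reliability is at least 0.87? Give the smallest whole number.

k ≥ ρ*(1−ρ₁)/(ρ₁(1−ρ*)) = 0.87·0.64 / (0.36·0.13) = 11.897.
Smallest integer k = 12.

12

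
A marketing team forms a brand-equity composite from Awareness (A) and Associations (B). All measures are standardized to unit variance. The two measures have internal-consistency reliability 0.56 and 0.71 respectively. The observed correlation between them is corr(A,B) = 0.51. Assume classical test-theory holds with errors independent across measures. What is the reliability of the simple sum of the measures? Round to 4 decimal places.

Var(A+B) = 2 + 2·[0.51] = 2 + 1.02 = 3.02.
Because errors are independent across components, Cov(Tᵢ,Tⱼ) = Cov(Xᵢ,Xⱼ); the off-diagonal part of the true-score variance is the same as above.
True-score variance = [0.56 + 0.71] + 1.02 = 1.27 + 1.02 = 2.29.
Reliability = 2.29 / 3.02 = 0.7583.

0.7583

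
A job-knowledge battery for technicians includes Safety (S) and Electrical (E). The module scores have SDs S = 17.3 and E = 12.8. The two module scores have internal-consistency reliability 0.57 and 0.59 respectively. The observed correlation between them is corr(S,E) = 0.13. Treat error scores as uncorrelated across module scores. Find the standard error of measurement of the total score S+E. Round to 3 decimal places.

Var(total) = 463.13 + 57.5744 = 520.704.
True-score variance = 267.261 + 57.5744 = 324.835, so reliability = 0.6238.
Error variance = 520.704 − 324.835 = 195.869; SEM = √195.869 = 13.995.

13.995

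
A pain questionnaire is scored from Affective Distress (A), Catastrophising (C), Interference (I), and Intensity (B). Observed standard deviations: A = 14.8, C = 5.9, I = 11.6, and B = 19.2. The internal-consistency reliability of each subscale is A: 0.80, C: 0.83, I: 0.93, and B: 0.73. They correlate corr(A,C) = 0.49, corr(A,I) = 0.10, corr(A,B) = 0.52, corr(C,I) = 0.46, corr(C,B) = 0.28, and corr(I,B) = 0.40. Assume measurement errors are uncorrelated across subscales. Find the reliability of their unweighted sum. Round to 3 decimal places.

Var(A+C+I+B) = 14.8² + 5.9² + 11.6² + 19.2² + 2·[14.8·5.9·0.49 + 14.8·11.6·0.10 + 14.8·19.2·0.52 + 5.9·11.6·0.46 + 5.9·19.2·0.28 + 11.6·19.2·0.40] = 757.05 + 720.014 = 1477.06.
With uncorrelated errors the cross-covariances are all true-score covariance, so they carry over unchanged; only the diagonal terms shrink to ρᵢσᵢ².
True-score variance = [14.8²·0.80 + 5.9²·0.83 + 11.6²·0.93 + 19.2²·0.73] + 720.014 = 598.372 + 720.014 = 1318.39.
Reliability = 1318.39 / 1477.06 = 0.893.

0.893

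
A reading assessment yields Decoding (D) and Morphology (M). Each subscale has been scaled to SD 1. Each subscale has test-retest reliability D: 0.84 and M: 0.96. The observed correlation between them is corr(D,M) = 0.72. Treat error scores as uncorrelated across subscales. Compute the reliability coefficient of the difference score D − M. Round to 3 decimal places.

Var(D−M) = 1 + 1 − 2·0.72 = 2 − 1.44 = 0.56.
Because errors are independent across components, Cov(Tᵢ,Tⱼ) = Cov(Xᵢ,Xⱼ); the off-diagonal part of the true-score variance is the same as above.
True-score variance = [0.84 + 0.96] − 1.44 = 1.8 − 1.44 = 0.36.
Reliability = 0.36 / 0.56 = 0.643.

0.643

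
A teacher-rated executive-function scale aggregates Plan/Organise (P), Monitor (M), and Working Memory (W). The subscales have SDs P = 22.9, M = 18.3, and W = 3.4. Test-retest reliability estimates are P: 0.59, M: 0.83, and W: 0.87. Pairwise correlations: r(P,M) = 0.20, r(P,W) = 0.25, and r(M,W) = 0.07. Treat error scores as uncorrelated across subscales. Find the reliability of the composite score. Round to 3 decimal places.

Var(P+M+W) = 22.9² + 18.3² + 3.4² + 2·[22.9·18.3·0.20 + 22.9·3.4·0.25 + 18.3·3.4·0.07] = 870.86 + 215.269 = 1086.13.
Because errors are independent across components, Cov(Tᵢ,Tⱼ) = Cov(Xᵢ,Xⱼ); the off-diagonal part of the true-score variance is the same as above.
True-score variance = [22.9²·0.59 + 18.3²·0.83 + 3.4²·0.87] + 215.269 = 597.418 + 215.269 = 812.687.
Reliability = 812.687 / 1086.13 = 0.748.

0.748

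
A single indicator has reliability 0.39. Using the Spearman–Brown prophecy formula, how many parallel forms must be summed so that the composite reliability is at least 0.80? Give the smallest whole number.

7

k ≥ ρ*(1−ρ₁)/(ρ₁(1−ρ*)) = 0.80·0.61 / (0.39·0.20) = 6.256.
Smallest integer k = 7.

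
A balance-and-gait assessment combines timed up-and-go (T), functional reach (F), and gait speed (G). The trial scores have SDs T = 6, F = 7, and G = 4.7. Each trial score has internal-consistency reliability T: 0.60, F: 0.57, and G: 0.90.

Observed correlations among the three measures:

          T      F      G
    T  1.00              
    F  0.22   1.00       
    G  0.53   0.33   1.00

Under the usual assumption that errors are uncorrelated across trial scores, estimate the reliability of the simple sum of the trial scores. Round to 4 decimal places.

Var(T+F+G) = 6² + 7² + 4.7² + 2·[6·7·0.22 + 6·4.7·0.53 + 7·4.7·0.33] = 107.09 + 70.086 = 177.176.
With uncorrelated errors the cross-covariances are all true-score covariance, so they carry over unchanged; only the diagonal terms shrink to ρᵢσᵢ².
True-score variance = [6²·0.60 + 7²·0.57 + 4.7²·0.90] + 70.086 = 69.411 + 70.086 = 139.497.
Reliability = 139.497 / 177.176 = 0.7873.

0.7873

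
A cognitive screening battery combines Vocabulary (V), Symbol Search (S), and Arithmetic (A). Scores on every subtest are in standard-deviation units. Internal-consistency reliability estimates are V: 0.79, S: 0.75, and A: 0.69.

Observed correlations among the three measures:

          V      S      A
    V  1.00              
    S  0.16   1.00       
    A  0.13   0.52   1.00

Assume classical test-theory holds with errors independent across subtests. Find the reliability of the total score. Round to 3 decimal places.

0.833

Var(V+S+A) = 3 + 2·[0.16 + 0.13 + 0.52] = 3 + 1.62 = 4.62.
With uncorrelated errors the cross-covariances are all true-score covariance, so they carry over unchanged; only the diagonal terms shrink to ρᵢσᵢ².
True-score variance = [0.79 + 0.75 + 0.69] + 1.62 = 2.23 + 1.62 = 3.85.
Reliability = 3.85 / 4.62 = 0.833.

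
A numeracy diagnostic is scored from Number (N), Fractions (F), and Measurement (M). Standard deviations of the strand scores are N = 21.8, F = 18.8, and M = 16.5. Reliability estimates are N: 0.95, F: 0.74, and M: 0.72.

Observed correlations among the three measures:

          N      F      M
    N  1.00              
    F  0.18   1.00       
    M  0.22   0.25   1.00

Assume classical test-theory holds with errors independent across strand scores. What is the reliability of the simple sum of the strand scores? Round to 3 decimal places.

0.877

Var(N+F+M) = 21.8² + 18.8² + 16.5² + 2·[21.8·18.8·0.18 + 21.8·16.5·0.22 + 18.8·16.5·0.25] = 1100.93 + 460.91 = 1561.84.
With uncorrelated errors the cross-covariances are all true-score covariance, so they carry over unchanged; only the diagonal terms shrink to ρᵢσᵢ².
True-score variance = [21.8²·0.95 + 18.8²·0.74 + 16.5²·0.72] + 460.91 = 909.044 + 460.91 = 1369.95.
Reliability = 1369.95 / 1561.84 = 0.877.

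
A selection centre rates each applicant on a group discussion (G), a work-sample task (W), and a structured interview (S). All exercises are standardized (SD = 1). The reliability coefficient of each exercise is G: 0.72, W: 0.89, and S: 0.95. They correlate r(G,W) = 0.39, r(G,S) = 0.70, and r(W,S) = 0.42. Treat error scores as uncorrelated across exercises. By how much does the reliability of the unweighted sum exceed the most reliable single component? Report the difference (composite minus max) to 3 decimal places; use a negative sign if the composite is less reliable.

Var(sum) = 3 + 3.02 = 6.02; true-score variance = 2.56 + 3.02 = 5.58; composite reliability = 0.9269.
Max component reliability = 0.9500.
Difference = 0.9269 − 0.9500 = -0.023.

-0.023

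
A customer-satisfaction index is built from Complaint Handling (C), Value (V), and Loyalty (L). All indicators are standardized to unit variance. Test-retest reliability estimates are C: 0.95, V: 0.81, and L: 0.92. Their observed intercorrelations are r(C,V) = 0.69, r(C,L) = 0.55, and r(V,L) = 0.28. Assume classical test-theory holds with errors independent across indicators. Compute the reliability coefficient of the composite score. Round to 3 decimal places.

0.947

Var(C+V+L) = 3 + 2·[0.69 + 0.55 + 0.28] = 3 + 3.04 = 6.04.
With uncorrelated errors the cross-covariances are all true-score covariance, so they carry over unchanged; only the diagonal terms shrink to ρᵢσᵢ².
True-score variance = [0.95 + 0.81 + 0.92] + 3.04 = 2.68 + 3.04 = 5.72.
Reliability = 5.72 / 6.04 = 0.947.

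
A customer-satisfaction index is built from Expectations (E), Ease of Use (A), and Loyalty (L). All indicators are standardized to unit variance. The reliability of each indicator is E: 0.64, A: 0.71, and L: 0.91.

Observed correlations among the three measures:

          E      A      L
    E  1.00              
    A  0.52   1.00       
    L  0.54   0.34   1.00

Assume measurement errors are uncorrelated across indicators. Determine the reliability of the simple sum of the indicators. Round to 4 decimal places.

0.8724

Var(E+A+L) = 3 + 2·[0.52 + 0.54 + 0.34] = 3 + 2.8 = 5.8.
Under uncorrelated errors the observed covariances equal the true-score covariances, so only the own-variance terms attenuate.
True-score variance = [0.64 + 0.71 + 0.91] + 2.8 = 2.26 + 2.8 = 5.06.
Reliability = 5.06 / 5.8 = 0.8724.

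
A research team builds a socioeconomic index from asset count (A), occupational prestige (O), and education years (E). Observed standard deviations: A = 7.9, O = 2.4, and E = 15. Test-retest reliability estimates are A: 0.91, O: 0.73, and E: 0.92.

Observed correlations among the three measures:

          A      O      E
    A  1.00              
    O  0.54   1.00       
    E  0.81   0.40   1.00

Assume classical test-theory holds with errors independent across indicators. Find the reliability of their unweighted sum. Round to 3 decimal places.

Var(A+O+E) = 7.9² + 2.4² + 15² + 2·[7.9·2.4·0.54 + 7.9·15·0.81 + 2.4·15·0.40] = 293.17 + 241.247 = 534.417.
With uncorrelated errors the cross-covariances are all true-score covariance, so they carry over unchanged; only the diagonal terms shrink to ρᵢσᵢ².
True-score variance = [7.9²·0.91 + 2.4²·0.73 + 15²·0.92] + 241.247 = 267.998 + 241.247 = 509.245.
Reliability = 509.245 / 534.417 = 0.953.

0.953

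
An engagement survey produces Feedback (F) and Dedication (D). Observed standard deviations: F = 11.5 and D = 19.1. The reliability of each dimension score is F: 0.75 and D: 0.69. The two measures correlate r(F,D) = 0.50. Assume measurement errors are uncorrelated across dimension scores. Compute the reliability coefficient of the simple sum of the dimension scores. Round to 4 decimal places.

Var(F+D) = 11.5² + 19.1² + 2·[11.5·19.1·0.50] = 497.06 + 219.65 = 716.71.
Under uncorrelated errors the observed covariances equal the true-score covariances, so only the own-variance terms attenuate.
True-score variance = [11.5²·0.75 + 19.1²·0.69] + 219.65 = 350.906 + 219.65 = 570.556.
Reliability = 570.556 / 716.71 = 0.7961.

0.7961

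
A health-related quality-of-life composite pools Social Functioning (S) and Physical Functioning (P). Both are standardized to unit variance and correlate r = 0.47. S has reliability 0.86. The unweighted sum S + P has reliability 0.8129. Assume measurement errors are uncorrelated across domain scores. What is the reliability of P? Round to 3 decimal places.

Var(S+P) = 2 + 2·0.47 = 2.940.
True-score variance = ρ_S + ρ_P + 2·0.47, so 0.8129 = (0.86 + ρ_P + 0.94) / 2.940.
ρ_P = 0.8129·2.940 − 0.86 − 0.94 = 0.590.

0.590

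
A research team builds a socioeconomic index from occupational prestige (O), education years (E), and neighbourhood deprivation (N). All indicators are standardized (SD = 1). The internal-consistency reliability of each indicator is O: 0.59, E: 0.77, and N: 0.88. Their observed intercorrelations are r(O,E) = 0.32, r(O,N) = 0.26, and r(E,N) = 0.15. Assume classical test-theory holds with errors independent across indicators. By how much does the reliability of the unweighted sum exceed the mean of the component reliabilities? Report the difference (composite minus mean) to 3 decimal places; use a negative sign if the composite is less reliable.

0.083

Var(sum) = 3 + 1.46 = 4.46; true-score variance = 2.24 + 1.46 = 3.7; composite reliability = 0.8296.
Mean component reliability = 0.7467.
Difference = 0.8296 − 0.7467 = 0.083.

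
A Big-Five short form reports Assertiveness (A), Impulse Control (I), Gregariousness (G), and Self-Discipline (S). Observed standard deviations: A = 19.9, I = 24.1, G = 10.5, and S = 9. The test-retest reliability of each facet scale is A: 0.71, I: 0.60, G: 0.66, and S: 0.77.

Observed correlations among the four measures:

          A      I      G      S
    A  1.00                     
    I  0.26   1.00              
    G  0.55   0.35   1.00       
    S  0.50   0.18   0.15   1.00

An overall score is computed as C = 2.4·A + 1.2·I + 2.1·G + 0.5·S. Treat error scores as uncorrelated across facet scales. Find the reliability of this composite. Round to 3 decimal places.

0.813

Var(C) = 2.4²·19.9² + 1.2²·24.1² + 2.1²·10.5² + 0.5²·9² + 2·[2.88·19.9·24.1·0.26 + 5.04·19.9·10.5·0.55 + 1.2·19.9·9·0.50 + 2.52·24.1·10.5·0.35 + 0.6·24.1·9·0.18 + 1.05·10.5·9·0.15] = 3623.84 + 2614.57 = 6238.41.
Under uncorrelated errors the observed covariances equal the true-score covariances, so only the own-variance terms attenuate.
True-score variance = [2.4²·19.9²·0.71 + 1.2²·24.1²·0.60 + 2.1²·10.5²·0.66 + 0.5²·9²·0.77] + 2614.57 = 2457.83 + 2614.57 = 5072.4.
Reliability = 5072.4 / 6238.41 = 0.813.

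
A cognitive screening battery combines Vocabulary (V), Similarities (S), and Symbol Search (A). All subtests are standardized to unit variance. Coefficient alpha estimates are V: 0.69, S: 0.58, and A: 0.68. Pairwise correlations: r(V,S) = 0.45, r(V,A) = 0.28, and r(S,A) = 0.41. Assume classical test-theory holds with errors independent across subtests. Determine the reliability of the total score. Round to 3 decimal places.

0.801

Var(V+S+A) = 3 + 2·[0.45 + 0.28 + 0.41] = 3 + 2.28 = 5.28.
Under uncorrelated errors the observed covariances equal the true-score covariances, so only the own-variance terms attenuate.
True-score variance = [0.69 + 0.58 + 0.68] + 2.28 = 1.95 + 2.28 = 4.23.
Reliability = 4.23 / 5.28 = 0.801.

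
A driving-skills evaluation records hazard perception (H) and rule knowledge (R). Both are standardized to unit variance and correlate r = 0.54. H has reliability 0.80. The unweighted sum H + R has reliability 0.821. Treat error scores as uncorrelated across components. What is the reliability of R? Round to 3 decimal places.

0.649

Var(H+R) = 2 + 2·0.54 = 3.080.
True-score variance = ρ_H + ρ_R + 2·0.54, so 0.821 = (0.80 + ρ_R + 1.08) / 3.080.
ρ_R = 0.821·3.080 − 0.80 − 1.08 = 0.649.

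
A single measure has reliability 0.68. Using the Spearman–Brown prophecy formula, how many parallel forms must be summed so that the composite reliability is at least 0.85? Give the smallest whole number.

k ≥ ρ*(1−ρ₁)/(ρ₁(1−ρ*)) = 0.85·0.32 / (0.68·0.15) = 2.667.
Smallest integer k = 3.

3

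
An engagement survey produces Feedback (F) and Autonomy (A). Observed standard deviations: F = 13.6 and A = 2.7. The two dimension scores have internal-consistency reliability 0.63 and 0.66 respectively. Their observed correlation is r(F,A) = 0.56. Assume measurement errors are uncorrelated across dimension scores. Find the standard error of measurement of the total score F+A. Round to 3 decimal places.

Var(total) = 192.25 + 41.1264 = 233.376.
True-score variance = 121.336 + 41.1264 = 162.463, so reliability = 0.6961.
Error variance = 233.376 − 162.463 = 70.9138; SEM = √70.9138 = 8.421.

8.421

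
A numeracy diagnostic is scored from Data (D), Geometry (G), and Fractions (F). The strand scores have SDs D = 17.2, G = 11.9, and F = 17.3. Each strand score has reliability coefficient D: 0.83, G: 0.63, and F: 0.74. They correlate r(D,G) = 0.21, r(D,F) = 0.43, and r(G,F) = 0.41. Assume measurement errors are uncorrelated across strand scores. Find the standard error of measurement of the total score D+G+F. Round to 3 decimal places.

13.435

Var(total) = 736.74 + 510.681 = 1247.42.
True-score variance = 556.236 + 510.681 = 1066.92, so reliability = 0.8553.
Error variance = 1247.42 − 1066.92 = 180.504; SEM = √180.504 = 13.435.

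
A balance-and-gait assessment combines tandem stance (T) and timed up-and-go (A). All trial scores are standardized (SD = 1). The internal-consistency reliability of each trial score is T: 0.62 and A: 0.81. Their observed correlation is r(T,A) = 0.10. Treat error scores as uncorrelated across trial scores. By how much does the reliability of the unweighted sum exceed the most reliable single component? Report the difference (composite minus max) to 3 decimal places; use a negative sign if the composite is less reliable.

-0.069

Var(sum) = 2 + 0.2 = 2.2; true-score variance = 1.43 + 0.2 = 1.63; composite reliability = 0.7409.
Max component reliability = 0.8100.
Difference = 0.7409 − 0.8100 = -0.069.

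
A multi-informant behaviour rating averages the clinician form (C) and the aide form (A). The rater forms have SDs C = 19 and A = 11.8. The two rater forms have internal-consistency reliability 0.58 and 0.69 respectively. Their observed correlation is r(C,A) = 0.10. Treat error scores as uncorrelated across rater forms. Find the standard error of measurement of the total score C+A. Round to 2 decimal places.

13.96

Var(total) = 500.24 + 44.84 = 545.08.
True-score variance = 305.456 + 44.84 = 350.296, so reliability = 0.6426.
Error variance = 545.08 − 350.296 = 194.784; SEM = √194.784 = 13.96.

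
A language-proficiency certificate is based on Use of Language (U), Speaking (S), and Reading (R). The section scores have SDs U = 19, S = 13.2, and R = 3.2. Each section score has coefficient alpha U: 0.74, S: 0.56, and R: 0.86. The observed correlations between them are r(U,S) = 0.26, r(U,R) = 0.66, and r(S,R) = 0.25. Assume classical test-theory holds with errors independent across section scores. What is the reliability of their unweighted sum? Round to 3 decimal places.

Var(U+S+R) = 19² + 13.2² + 3.2² + 2·[19·13.2·0.26 + 19·3.2·0.66 + 13.2·3.2·0.25] = 545.48 + 231.792 = 777.272.
Because errors are independent across components, Cov(Tᵢ,Tⱼ) = Cov(Xᵢ,Xⱼ); the off-diagonal part of the true-score variance is the same as above.
True-score variance = [19²·0.74 + 13.2²·0.56 + 3.2²·0.86] + 231.792 = 373.521 + 231.792 = 605.313.
Reliability = 605.313 / 777.272 = 0.779.

0.779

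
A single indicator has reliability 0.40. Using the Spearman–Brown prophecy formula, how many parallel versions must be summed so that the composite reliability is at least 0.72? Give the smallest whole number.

4

k ≥ ρ*(1−ρ₁)/(ρ₁(1−ρ*)) = 0.72·0.60 / (0.40·0.28) = 3.857.
Smallest integer k = 4.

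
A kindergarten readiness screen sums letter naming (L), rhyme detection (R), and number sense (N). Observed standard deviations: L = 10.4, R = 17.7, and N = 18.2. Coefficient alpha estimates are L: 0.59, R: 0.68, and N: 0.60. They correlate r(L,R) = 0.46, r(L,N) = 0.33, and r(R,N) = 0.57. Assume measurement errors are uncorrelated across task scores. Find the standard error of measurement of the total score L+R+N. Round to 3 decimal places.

16.646

Var(total) = 752.69 + 661.518 = 1414.21.
True-score variance = 475.596 + 661.518 = 1137.11, so reliability = 0.8041.
Error variance = 1414.21 − 1137.11 = 277.094; SEM = √277.094 = 16.646.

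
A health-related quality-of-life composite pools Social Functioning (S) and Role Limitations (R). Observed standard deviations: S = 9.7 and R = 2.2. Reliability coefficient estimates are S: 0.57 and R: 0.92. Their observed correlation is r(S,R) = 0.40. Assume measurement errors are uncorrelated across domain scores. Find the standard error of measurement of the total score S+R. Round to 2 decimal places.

Var(total) = 98.93 + 17.072 = 116.002.
True-score variance = 58.0841 + 17.072 = 75.1561, so reliability = 0.6479.
Error variance = 116.002 − 75.1561 = 40.8459; SEM = √40.8459 = 6.39.

6.39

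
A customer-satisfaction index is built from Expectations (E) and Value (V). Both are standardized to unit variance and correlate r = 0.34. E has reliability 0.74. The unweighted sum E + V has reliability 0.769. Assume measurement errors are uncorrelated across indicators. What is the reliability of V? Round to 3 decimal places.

Var(E+V) = 2 + 2·0.34 = 2.680.
True-score variance = ρ_E + ρ_V + 2·0.34, so 0.769 = (0.74 + ρ_V + 0.68) / 2.680.
ρ_V = 0.769·2.680 − 0.74 − 0.68 = 0.641.

0.641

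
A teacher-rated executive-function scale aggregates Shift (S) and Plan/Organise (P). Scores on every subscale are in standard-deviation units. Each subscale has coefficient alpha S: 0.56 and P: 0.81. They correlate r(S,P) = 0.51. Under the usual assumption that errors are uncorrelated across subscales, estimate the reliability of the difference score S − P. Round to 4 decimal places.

Var(S−P) = 1 + 1 − 2·0.51 = 2 − 1.02 = 0.98.
With uncorrelated errors the cross-covariances are all true-score covariance, so they carry over unchanged; only the diagonal terms shrink to ρᵢσᵢ².
True-score variance = [0.56 + 0.81] − 1.02 = 1.37 − 1.02 = 0.35.
Reliability = 0.35 / 0.98 = 0.3571.

0.3571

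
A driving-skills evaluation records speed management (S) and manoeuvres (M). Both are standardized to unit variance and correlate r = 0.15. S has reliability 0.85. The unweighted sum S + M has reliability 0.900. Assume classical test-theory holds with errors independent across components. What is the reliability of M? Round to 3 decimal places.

0.920

Var(S+M) = 2 + 2·0.15 = 2.300.
True-score variance = ρ_S + ρ_M + 2·0.15, so 0.900 = (0.85 + ρ_M + 0.30) / 2.300.
ρ_M = 0.900·2.300 − 0.85 − 0.30 = 0.920.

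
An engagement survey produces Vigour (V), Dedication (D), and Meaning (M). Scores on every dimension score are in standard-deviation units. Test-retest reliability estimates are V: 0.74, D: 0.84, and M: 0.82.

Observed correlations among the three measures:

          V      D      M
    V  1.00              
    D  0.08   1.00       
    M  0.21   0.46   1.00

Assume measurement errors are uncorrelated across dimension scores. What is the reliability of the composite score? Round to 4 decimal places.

Var(V+D+M) = 3 + 2·[0.08 + 0.21 + 0.46] = 3 + 1.5 = 4.5.
Because errors are independent across components, Cov(Tᵢ,Tⱼ) = Cov(Xᵢ,Xⱼ); the off-diagonal part of the true-score variance is the same as above.
True-score variance = [0.74 + 0.84 + 0.82] + 1.5 = 2.4 + 1.5 = 3.9.
Reliability = 3.9 / 4.5 = 0.8667.

0.8667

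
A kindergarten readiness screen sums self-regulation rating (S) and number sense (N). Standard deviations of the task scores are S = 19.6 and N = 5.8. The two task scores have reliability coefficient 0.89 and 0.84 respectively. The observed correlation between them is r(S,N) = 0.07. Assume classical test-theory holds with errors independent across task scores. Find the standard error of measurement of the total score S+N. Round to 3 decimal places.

6.902

Var(total) = 417.8 + 15.9152 = 433.715.
True-score variance = 370.16 + 15.9152 = 386.075, so reliability = 0.8902.
Error variance = 433.715 − 386.075 = 47.64; SEM = √47.64 = 6.902.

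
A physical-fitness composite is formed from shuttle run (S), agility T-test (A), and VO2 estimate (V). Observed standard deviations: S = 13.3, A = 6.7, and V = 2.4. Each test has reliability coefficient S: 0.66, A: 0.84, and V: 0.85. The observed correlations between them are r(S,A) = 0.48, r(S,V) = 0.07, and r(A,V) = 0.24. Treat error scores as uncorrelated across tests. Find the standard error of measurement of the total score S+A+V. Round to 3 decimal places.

Var(total) = 227.54 + 97.7328 = 325.273.
True-score variance = 159.351 + 97.7328 = 257.084, so reliability = 0.7904.
Error variance = 325.273 − 257.084 = 68.189; SEM = √68.189 = 8.258.

8.258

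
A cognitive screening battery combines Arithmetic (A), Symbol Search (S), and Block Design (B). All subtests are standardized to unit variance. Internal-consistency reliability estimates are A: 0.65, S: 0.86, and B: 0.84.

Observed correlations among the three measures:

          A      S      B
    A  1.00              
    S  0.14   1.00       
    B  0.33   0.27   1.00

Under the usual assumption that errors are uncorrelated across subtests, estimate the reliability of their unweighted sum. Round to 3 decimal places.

0.855

Var(A+S+B) = 3 + 2·[0.14 + 0.33 + 0.27] = 3 + 1.48 = 4.48.
Under uncorrelated errors the observed covariances equal the true-score covariances, so only the own-variance terms attenuate.
True-score variance = [0.65 + 0.86 + 0.84] + 1.48 = 2.35 + 1.48 = 3.83.
Reliability = 3.83 / 4.48 = 0.855.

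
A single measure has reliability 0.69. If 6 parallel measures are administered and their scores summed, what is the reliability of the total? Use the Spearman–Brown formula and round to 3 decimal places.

ρ_k = kρ / (1 + (k−1)ρ) = 6·0.69 / (1 + 5·0.69) = 4.140 / 4.450 = 0.930.

0.930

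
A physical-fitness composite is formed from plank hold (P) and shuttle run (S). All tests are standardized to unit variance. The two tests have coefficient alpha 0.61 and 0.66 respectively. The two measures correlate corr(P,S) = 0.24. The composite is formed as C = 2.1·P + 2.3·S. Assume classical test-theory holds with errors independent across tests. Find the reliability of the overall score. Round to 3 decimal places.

0.707

Var(C) = 2.1² + 2.3² + 2·[4.83·0.24] = 9.7 + 2.3184 = 12.0184.
Because errors are independent across components, Cov(Tᵢ,Tⱼ) = Cov(Xᵢ,Xⱼ); the off-diagonal part of the true-score variance is the same as above.
True-score variance = [2.1²·0.61 + 2.3²·0.66] + 2.3184 = 6.1815 + 2.3184 = 8.4999.
Reliability = 8.4999 / 12.0184 = 0.707.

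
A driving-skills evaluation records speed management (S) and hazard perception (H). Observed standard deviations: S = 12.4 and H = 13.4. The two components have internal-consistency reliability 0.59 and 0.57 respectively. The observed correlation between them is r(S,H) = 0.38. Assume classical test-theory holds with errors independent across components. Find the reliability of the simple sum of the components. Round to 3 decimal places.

0.695

Var(S+H) = 12.4² + 13.4² + 2·[12.4·13.4·0.38] = 333.32 + 126.282 = 459.602.
Because errors are independent across components, Cov(Tᵢ,Tⱼ) = Cov(Xᵢ,Xⱼ); the off-diagonal part of the true-score variance is the same as above.
True-score variance = [12.4²·0.59 + 13.4²·0.57] + 126.282 = 193.068 + 126.282 = 319.349.
Reliability = 319.349 / 459.602 = 0.695.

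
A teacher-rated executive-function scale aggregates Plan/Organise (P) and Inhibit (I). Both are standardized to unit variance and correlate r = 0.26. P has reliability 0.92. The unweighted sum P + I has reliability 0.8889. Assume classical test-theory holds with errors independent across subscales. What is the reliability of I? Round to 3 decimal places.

Var(P+I) = 2 + 2·0.26 = 2.520.
True-score variance = ρ_P + ρ_I + 2·0.26, so 0.8889 = (0.92 + ρ_I + 0.52) / 2.520.
ρ_I = 0.8889·2.520 − 0.92 − 0.52 = 0.800.

0.800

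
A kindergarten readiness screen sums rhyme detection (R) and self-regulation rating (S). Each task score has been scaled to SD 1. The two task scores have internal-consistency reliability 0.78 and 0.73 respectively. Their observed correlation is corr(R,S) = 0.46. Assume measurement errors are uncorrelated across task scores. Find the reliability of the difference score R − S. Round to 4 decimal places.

0.5463

Var(R−S) = 1 + 1 − 2·0.46 = 2 − 0.92 = 1.08.
Under uncorrelated errors the observed covariances equal the true-score covariances, so only the own-variance terms attenuate.
True-score variance = [0.78 + 0.73] − 0.92 = 1.51 − 0.92 = 0.59.
Reliability = 0.59 / 1.08 = 0.5463.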